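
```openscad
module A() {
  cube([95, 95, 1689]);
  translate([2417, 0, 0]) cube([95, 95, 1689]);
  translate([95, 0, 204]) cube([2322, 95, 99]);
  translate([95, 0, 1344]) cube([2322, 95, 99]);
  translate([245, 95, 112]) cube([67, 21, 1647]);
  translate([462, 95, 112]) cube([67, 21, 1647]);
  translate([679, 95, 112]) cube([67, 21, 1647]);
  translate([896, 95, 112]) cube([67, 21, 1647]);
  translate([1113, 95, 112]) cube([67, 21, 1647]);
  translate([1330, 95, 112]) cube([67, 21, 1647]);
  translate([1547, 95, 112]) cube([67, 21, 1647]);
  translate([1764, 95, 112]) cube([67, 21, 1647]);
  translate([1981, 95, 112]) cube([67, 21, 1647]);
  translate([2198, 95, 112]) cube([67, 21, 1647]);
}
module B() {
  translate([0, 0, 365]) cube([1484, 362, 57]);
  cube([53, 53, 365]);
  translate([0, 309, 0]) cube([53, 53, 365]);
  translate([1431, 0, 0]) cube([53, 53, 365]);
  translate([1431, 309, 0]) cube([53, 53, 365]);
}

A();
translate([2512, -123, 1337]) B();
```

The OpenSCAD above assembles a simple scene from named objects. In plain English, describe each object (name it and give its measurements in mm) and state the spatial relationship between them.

A is a fence section. Two 95×95 mm posts, 1689 mm tall, stand on the floor with a clear span of 2322 mm between their inner faces. Two horizontal rails of 95×99 mm section span the gap between the posts with their undersides at z = 204 mm and z = 1344 mm, flush with the posts' −y face. 10 pickets, each 67 mm wide, 21 mm thick and 1647 mm tall, are fixed to the +y face of the rails with their bottoms at z = 112 mm, evenly spaced across the span with equal gaps (rounded down to the nearest mm) at the −x end and between each pair — any rounding remainder accumulates at the +x end.

B is a long wooden bench with a 1484 mm (x) × 362 mm (y) seat, 57 mm thick, its top surface 422 mm above the floor. Four 53 mm square legs at the seat corners, flush with the edges, run from z = 0 to the seat underside.

The bench is beside the fence section with their tops flush at z = 1759.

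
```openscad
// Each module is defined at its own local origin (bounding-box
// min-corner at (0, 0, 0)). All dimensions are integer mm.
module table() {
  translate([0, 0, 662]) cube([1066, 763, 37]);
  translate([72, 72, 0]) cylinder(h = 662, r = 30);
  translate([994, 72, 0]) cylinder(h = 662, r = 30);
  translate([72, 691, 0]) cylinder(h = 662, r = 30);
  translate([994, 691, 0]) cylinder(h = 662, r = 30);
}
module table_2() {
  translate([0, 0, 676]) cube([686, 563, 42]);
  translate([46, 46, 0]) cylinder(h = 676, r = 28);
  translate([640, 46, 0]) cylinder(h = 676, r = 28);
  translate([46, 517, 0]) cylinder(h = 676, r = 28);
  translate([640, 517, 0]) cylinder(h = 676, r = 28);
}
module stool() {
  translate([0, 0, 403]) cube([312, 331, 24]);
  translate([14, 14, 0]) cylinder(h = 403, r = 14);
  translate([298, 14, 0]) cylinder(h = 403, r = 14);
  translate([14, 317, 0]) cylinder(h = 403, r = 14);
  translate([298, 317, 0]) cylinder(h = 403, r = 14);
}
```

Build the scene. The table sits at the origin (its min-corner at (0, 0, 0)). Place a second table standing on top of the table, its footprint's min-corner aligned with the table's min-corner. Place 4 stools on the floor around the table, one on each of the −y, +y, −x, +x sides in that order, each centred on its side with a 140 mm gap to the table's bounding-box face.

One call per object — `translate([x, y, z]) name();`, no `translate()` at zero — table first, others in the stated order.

table();
translate([0, 0, 699]) table_2();
translate([377, -471, 0]) stool();
translate([377, 903, 0]) stool();
translate([-452, 216, 0]) stool();
translate([1206, 216, 0]) stool();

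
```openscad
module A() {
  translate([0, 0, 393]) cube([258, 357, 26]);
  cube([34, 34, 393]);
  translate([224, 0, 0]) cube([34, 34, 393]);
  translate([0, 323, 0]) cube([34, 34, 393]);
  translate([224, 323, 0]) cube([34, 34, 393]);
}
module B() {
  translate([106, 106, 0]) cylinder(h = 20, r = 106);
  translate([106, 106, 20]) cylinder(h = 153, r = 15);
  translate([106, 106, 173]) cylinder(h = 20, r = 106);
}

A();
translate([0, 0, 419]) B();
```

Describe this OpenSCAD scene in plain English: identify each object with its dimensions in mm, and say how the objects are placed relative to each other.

A is a four-legged stool. The seat is a 258×357×26 mm slab whose top surface is at z = 419 mm; four square legs, each 34×34 mm in cross-section, run from the floor (z = 0) to the underside of the seat, each flush with a corner of the seat.

B is a spool: two coaxial disc flanges of radius 106 mm and thickness 20 mm, joined by a core cylinder of radius 15 mm and height 153 mm. The lower flange rests on z = 0 and the three cylinders share a vertical axis.

The spool is on top of the stool.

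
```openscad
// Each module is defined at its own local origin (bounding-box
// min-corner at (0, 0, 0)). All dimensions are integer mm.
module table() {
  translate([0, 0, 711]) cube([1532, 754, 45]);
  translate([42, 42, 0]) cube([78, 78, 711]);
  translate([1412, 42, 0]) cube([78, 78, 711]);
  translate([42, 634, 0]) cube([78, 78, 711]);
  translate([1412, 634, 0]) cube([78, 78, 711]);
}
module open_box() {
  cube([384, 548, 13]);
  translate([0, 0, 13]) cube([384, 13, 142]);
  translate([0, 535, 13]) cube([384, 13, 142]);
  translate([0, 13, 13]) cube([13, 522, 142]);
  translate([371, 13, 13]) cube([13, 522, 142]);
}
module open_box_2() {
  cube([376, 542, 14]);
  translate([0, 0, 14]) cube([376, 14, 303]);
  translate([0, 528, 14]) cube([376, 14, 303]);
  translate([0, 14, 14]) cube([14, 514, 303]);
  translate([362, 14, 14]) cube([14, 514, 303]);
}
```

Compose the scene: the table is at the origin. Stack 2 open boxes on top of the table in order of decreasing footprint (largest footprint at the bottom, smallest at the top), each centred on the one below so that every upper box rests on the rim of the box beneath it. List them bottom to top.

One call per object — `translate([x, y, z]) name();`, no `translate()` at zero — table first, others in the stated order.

table();
translate([574, 103, 756]) open_box();
translate([578, 106, 911]) open_box_2();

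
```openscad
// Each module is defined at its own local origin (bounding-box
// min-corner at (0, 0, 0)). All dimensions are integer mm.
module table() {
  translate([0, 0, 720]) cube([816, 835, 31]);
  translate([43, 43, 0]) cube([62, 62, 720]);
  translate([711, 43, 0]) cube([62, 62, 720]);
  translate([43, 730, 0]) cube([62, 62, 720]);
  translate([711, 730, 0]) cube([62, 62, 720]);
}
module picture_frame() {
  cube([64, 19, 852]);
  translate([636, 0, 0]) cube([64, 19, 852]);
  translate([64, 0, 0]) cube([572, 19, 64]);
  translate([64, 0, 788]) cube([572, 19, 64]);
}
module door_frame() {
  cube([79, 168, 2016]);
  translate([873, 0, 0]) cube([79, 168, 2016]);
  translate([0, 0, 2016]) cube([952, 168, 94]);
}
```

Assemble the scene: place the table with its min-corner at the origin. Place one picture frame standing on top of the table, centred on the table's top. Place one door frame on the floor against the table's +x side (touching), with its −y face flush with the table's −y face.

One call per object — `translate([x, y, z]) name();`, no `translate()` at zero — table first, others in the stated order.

table();
translate([58, 408, 751]) picture_frame();
translate([816, 0, 0]) door_frame();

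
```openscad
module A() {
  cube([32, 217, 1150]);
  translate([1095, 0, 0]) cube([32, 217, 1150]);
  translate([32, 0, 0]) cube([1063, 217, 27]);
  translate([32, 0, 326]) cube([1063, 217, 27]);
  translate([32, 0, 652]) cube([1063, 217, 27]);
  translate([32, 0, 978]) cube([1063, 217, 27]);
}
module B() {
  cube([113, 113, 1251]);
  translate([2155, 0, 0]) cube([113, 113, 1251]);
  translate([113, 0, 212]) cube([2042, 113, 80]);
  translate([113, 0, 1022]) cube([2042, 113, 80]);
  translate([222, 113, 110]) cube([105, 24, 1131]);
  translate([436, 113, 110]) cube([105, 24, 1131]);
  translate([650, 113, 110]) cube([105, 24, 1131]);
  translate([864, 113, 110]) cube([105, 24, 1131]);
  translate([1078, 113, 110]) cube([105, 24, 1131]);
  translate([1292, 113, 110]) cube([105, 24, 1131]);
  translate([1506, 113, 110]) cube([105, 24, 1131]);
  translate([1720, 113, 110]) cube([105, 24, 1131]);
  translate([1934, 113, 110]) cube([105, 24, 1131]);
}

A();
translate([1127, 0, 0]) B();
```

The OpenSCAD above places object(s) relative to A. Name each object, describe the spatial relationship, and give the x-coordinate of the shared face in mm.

The bookshelf's +x face and the fence section's −x face are both at x = 1127 mm.

A is a bookshelf. B is a fence section. The fence section is against the bookshelf's +x side, with their −y faces flush. The x-coordinate of the shared face is 1127 mm.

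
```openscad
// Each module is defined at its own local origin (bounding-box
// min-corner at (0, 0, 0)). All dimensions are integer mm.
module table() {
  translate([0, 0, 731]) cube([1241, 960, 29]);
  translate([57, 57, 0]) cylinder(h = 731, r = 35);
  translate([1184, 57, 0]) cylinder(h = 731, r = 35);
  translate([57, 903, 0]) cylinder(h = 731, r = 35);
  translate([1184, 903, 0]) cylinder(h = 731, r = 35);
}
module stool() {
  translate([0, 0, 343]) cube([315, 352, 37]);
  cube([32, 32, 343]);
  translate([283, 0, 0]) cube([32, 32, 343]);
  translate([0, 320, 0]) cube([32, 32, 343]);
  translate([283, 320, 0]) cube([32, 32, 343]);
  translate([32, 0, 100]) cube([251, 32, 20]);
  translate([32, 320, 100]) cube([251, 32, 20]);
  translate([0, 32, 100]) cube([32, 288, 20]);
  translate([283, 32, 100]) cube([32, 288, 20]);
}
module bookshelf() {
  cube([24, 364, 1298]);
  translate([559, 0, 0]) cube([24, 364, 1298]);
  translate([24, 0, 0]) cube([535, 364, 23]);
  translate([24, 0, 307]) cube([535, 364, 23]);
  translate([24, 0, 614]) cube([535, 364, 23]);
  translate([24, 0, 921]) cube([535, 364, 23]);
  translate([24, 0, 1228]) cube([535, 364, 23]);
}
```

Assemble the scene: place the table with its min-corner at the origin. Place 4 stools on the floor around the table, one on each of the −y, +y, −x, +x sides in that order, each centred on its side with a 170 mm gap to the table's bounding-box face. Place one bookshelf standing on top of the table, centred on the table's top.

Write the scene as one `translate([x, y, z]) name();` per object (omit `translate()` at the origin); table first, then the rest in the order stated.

table();
translate([463, -522, 0]) stool();
translate([463, 1130, 0]) stool();
translate([-485, 304, 0]) stool();
translate([1411, 304, 0]) stool();
translate([329, 298, 760]) bookshelf();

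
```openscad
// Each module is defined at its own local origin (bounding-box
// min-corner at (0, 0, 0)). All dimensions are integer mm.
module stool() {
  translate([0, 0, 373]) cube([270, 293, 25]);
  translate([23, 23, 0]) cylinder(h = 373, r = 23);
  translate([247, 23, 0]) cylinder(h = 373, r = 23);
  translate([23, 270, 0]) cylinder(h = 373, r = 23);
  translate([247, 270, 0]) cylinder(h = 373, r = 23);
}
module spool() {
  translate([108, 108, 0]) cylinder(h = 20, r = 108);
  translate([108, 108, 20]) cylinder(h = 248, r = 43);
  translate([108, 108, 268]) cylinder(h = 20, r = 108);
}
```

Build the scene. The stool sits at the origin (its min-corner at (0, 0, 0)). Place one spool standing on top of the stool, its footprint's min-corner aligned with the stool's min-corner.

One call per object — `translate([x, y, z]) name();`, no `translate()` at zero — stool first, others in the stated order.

stool();
translate([0, 0, 398]) spool();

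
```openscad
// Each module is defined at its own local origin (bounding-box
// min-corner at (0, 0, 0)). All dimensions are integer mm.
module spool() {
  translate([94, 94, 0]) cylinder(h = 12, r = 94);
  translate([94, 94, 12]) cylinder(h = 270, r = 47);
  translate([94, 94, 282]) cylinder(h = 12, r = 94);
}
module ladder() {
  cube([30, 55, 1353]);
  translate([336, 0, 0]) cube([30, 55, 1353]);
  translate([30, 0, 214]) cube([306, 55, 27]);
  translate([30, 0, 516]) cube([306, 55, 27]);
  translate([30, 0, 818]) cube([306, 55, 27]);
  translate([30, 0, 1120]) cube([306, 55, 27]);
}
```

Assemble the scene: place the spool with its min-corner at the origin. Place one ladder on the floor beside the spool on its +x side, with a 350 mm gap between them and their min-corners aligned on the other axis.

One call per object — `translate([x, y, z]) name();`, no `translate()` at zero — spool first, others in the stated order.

spool();
translate([538, 0, 0]) ladder();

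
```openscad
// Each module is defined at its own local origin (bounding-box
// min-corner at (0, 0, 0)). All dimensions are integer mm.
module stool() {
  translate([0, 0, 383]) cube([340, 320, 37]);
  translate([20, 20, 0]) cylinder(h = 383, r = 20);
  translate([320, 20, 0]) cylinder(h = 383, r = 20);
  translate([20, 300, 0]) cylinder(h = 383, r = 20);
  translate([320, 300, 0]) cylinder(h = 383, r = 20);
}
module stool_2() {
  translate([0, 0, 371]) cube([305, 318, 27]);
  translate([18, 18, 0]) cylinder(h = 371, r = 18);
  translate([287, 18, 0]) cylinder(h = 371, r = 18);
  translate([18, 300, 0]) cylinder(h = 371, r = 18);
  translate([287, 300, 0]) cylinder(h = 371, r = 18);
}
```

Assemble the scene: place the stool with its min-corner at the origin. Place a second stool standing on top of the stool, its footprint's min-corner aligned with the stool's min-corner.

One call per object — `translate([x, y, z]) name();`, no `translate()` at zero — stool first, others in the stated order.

stool();
translate([0, 0, 420]) stool_2();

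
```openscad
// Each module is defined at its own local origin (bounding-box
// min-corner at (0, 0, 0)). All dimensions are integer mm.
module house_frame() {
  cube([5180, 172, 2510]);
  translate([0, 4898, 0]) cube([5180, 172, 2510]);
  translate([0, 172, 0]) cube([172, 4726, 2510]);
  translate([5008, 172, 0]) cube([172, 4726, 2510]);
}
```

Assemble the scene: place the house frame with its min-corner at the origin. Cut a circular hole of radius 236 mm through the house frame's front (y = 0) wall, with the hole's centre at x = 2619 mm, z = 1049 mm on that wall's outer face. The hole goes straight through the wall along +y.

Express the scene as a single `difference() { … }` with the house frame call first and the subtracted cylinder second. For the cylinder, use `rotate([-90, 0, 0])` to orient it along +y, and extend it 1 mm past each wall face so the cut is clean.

difference() {
  house_frame();
  translate([2619, -1, 1049]) rotate([-90, 0, 0]) cylinder(h = 174, r = 236);
}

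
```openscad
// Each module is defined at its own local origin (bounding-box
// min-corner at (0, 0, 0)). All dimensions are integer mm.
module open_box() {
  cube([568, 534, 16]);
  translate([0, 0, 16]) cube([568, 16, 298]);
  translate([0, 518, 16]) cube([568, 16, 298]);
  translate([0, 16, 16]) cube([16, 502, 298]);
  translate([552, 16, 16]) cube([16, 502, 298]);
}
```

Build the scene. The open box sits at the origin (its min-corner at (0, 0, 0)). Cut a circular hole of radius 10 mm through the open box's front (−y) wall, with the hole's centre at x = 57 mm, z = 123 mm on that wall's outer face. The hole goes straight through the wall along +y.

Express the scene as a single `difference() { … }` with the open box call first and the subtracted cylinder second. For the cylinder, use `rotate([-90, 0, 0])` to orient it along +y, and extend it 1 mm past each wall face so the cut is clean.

difference() {
  open_box();
  translate([57, -1, 123]) rotate([-90, 0, 0]) cylinder(h = 18, r = 10);
}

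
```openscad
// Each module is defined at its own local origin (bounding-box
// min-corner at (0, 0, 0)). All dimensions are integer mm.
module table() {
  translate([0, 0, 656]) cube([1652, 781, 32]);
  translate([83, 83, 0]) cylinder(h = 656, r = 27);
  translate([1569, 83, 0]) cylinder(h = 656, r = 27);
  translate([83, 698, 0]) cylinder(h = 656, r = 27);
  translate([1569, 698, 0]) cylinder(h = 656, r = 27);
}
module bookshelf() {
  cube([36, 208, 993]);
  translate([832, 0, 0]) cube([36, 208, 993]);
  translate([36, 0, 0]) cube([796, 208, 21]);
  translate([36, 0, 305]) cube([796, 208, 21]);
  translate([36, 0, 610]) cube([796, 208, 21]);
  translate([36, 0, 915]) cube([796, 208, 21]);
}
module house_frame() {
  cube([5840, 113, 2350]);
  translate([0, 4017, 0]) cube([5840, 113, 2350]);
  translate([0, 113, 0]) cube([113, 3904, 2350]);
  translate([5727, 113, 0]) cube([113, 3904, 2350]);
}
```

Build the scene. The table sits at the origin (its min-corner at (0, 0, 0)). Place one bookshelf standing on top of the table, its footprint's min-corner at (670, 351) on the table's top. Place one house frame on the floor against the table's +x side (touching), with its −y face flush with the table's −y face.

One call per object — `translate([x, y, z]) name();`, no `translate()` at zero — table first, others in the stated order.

table();
translate([670, 351, 688]) bookshelf();
translate([1652, 0, 0]) house_frame();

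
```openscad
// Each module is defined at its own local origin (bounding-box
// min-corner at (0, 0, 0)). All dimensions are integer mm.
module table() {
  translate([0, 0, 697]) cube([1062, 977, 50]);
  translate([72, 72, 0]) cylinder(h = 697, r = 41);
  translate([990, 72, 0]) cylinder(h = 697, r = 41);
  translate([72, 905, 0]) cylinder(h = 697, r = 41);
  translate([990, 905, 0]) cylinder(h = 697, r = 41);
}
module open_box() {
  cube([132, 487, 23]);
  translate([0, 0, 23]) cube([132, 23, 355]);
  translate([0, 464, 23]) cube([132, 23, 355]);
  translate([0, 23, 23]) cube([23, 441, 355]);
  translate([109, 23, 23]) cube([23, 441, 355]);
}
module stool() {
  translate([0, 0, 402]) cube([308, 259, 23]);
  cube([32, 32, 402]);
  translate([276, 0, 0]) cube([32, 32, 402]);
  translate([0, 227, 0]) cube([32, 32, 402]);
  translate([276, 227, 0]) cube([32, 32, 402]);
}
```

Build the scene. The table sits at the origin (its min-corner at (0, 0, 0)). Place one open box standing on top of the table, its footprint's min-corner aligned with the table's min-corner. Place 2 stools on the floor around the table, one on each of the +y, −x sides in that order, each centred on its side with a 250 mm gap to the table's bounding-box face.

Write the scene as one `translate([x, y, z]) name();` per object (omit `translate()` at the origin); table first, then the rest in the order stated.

table();
translate([0, 0, 747]) open_box();
translate([377, 1227, 0]) stool();
translate([-558, 359, 0]) stool();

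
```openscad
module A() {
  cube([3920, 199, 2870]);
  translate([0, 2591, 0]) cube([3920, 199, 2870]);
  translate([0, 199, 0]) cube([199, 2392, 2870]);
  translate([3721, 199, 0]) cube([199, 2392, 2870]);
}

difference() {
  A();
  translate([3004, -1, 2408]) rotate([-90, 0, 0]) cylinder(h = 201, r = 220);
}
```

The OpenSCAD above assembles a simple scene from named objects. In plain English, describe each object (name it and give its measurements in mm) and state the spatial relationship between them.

A is a box-shaped house frame (walls only): outside footprint 3920×2790 mm, wall height 2870 mm, wall thickness 199 mm. The two y-facing walls run the full x-width; the two x-facing walls fit between the inner faces of the y-facing walls.

The house frame has a circular hole of radius 220 mm through its front wall, centred at (x = 3004, z = 2408).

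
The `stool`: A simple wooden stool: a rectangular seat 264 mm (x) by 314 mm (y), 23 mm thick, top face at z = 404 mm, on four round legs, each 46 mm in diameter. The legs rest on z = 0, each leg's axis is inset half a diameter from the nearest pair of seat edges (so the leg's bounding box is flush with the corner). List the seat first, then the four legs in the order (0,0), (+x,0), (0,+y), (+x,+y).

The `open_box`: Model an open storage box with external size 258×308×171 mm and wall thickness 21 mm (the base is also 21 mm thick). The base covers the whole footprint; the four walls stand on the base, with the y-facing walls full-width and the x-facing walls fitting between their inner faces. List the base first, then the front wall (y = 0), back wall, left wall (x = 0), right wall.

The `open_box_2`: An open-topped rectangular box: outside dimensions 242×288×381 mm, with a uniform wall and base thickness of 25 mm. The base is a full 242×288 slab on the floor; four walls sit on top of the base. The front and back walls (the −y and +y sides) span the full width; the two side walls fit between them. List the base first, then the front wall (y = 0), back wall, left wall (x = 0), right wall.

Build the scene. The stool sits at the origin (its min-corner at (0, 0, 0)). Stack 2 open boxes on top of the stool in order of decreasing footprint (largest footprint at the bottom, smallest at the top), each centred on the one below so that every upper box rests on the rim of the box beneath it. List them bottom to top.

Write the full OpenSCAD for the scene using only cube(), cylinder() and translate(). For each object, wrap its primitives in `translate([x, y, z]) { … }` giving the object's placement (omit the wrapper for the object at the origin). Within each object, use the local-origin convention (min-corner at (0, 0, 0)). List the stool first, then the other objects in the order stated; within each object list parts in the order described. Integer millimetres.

translate([0, 0, 381]) cube([264, 314, 23]);
translate([23, 23, 0]) cylinder(h = 381, r = 23);
translate([241, 23, 0]) cylinder(h = 381, r = 23);
translate([23, 291, 0]) cylinder(h = 381, r = 23);
translate([241, 291, 0]) cylinder(h = 381, r = 23);
translate([3, 3, 404]) {
  cube([258, 308, 21]);
  translate([0, 0, 21]) cube([258, 21, 150]);
  translate([0, 287, 21]) cube([258, 21, 150]);
  translate([0, 21, 21]) cube([21, 266, 150]);
  translate([237, 21, 21]) cube([21, 266, 150]);
}
translate([11, 13, 575]) {
  cube([242, 288, 25]);
  translate([0, 0, 25]) cube([242, 25, 356]);
  translate([0, 263, 25]) cube([242, 25, 356]);
  translate([0, 25, 25]) cube([25, 238, 356]);
  translate([217, 25, 25]) cube([25, 238, 356]);
}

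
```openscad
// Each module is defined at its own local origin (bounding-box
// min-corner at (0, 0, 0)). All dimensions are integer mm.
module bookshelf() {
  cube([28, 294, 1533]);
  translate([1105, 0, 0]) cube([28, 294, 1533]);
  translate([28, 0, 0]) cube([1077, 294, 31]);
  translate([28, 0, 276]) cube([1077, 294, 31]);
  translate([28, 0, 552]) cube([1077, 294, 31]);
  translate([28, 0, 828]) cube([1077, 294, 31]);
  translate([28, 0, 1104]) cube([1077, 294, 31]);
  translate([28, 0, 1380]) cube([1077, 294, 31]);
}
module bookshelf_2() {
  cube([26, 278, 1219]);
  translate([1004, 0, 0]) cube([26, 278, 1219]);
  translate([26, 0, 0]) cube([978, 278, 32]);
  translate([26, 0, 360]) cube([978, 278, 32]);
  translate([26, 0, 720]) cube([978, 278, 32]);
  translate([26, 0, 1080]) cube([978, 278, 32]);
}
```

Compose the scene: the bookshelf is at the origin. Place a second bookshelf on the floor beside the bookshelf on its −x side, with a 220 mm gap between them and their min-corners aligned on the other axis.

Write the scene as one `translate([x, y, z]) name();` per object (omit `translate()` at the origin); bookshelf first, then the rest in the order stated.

bookshelf();
translate([-1250, 0, 0]) bookshelf_2();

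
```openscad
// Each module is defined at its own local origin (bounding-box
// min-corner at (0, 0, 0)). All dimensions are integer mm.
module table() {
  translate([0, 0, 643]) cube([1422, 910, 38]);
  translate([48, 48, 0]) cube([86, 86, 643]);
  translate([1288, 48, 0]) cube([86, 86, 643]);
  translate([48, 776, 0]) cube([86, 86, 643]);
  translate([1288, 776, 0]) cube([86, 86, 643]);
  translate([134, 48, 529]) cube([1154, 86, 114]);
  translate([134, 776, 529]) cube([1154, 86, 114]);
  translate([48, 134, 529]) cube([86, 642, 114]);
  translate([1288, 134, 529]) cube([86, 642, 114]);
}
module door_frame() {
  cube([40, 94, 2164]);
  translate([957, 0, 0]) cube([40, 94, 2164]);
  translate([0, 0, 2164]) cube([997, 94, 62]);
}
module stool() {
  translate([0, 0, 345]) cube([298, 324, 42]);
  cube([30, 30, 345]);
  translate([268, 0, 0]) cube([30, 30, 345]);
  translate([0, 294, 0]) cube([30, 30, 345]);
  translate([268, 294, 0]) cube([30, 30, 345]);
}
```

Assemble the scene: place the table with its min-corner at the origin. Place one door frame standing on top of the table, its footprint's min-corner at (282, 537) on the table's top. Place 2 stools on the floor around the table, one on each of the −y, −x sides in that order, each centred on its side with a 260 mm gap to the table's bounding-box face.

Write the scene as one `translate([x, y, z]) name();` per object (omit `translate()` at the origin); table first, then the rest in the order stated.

table();
translate([282, 537, 681]) door_frame();
translate([562, -584, 0]) stool();
translate([-558, 293, 0]) stool();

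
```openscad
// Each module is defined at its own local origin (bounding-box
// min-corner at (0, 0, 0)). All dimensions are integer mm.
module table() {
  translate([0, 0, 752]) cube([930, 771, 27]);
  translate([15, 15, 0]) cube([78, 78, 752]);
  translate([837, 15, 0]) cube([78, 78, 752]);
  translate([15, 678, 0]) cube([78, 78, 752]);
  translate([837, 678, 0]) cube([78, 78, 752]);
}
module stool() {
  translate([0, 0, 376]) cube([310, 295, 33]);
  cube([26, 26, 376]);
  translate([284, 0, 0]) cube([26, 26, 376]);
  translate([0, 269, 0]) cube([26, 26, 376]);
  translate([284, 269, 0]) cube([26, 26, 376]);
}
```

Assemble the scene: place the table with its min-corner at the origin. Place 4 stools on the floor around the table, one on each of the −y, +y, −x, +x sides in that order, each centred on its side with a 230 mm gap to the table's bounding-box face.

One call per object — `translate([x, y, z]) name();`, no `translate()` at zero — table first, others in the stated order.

table();
translate([310, -525, 0]) stool();
translate([310, 1001, 0]) stool();
translate([-540, 238, 0]) stool();
translate([1160, 238, 0]) stool();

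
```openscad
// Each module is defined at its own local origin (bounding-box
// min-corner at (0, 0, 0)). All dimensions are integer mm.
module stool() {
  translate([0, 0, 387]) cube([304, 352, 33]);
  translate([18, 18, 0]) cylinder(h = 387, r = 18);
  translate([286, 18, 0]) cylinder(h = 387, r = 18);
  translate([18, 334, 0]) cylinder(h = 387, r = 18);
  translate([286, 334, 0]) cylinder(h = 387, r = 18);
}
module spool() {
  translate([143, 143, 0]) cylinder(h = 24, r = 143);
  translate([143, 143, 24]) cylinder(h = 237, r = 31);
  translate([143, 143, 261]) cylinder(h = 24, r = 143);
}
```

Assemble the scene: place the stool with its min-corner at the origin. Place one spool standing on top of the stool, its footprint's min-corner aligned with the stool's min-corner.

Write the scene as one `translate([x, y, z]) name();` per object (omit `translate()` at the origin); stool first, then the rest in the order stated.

stool();
translate([0, 0, 420]) spool();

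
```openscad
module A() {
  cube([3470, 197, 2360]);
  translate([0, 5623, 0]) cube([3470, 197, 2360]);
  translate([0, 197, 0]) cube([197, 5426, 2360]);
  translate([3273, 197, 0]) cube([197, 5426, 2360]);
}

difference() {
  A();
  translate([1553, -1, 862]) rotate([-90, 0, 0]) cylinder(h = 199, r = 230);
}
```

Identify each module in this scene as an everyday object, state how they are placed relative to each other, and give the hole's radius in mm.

A is a house frame. The house frame has a circular hole through its front wall. The hole's radius is 230 mm.

The subtracted cylinder has r = 230 mm.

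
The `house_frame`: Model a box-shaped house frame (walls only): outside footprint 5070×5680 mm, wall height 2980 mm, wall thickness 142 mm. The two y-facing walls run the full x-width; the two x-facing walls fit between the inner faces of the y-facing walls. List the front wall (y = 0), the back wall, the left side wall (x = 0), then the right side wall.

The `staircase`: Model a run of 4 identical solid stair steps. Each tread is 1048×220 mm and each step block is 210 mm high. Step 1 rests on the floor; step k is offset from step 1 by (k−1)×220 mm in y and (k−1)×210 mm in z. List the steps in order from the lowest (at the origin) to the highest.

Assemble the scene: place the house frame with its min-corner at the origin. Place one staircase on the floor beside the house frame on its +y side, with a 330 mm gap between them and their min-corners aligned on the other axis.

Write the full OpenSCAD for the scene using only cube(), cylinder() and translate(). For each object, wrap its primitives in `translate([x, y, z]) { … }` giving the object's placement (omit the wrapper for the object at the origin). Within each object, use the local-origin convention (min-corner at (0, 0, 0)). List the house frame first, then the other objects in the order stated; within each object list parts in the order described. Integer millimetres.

cube([5070, 142, 2980]);
translate([0, 5538, 0]) cube([5070, 142, 2980]);
translate([0, 142, 0]) cube([142, 5396, 2980]);
translate([4928, 142, 0]) cube([142, 5396, 2980]);
translate([0, 6010, 0]) {
  cube([1048, 220, 210]);
  translate([0, 220, 210]) cube([1048, 220, 210]);
  translate([0, 440, 420]) cube([1048, 220, 210]);
  translate([0, 660, 630]) cube([1048, 220, 210]);
}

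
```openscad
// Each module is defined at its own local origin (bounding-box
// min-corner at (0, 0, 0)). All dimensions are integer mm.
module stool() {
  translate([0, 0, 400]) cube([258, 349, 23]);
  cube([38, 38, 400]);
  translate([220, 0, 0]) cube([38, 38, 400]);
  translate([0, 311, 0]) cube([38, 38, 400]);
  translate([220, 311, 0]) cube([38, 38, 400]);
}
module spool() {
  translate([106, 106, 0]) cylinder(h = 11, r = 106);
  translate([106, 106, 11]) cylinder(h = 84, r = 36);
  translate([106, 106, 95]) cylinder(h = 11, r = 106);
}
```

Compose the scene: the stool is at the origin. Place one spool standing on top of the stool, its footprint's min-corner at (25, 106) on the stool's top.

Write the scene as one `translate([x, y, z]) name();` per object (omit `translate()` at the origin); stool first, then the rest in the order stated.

stool();
translate([25, 106, 423]) spool();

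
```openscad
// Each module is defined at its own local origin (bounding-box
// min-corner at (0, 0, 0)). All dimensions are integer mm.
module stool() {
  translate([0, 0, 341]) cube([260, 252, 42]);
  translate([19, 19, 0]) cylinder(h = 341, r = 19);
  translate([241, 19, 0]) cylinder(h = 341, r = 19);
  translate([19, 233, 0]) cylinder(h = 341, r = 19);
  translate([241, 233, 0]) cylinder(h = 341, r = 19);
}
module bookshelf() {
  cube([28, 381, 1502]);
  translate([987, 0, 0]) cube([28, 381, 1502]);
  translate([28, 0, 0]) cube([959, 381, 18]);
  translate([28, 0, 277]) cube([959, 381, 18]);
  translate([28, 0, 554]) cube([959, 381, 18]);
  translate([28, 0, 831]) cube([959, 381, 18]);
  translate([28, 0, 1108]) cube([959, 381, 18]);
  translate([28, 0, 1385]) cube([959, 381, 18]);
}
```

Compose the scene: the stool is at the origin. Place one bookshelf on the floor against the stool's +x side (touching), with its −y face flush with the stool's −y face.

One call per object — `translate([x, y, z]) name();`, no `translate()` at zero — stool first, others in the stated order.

stool();
translate([260, 0, 0]) bookshelf();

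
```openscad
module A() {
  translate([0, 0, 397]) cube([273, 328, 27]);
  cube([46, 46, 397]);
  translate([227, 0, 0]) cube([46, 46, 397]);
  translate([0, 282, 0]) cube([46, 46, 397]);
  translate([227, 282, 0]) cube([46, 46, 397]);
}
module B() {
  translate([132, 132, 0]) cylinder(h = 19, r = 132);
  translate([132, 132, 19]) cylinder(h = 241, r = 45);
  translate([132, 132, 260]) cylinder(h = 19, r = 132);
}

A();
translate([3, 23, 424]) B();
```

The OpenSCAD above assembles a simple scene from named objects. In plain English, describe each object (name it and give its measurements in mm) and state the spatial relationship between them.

A is a simple wooden stool: a rectangular seat 273 mm (x) by 328 mm (y), 27 mm thick, top face at z = 424 mm, on four square legs, each 46×46 mm in cross-section. The legs rest on z = 0, each flush with a corner of the seat.

B is a spool: two coaxial disc flanges of radius 132 mm and thickness 19 mm, joined by a core cylinder of radius 45 mm and height 241 mm. The lower flange rests on z = 0 and the three cylinders share a vertical axis.

The spool is on top of the stool.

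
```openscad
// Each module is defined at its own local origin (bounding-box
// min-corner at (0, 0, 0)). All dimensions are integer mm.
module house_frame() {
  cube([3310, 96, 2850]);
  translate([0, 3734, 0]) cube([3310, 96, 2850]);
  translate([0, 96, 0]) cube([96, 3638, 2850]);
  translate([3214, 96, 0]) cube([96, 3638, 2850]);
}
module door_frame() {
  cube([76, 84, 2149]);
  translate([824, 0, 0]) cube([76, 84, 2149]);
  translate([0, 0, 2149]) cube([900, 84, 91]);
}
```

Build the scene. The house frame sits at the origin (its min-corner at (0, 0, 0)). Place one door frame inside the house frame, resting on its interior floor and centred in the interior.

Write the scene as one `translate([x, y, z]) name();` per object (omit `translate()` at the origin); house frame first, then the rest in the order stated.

house_frame();
translate([1205, 1873, 0]) door_frame();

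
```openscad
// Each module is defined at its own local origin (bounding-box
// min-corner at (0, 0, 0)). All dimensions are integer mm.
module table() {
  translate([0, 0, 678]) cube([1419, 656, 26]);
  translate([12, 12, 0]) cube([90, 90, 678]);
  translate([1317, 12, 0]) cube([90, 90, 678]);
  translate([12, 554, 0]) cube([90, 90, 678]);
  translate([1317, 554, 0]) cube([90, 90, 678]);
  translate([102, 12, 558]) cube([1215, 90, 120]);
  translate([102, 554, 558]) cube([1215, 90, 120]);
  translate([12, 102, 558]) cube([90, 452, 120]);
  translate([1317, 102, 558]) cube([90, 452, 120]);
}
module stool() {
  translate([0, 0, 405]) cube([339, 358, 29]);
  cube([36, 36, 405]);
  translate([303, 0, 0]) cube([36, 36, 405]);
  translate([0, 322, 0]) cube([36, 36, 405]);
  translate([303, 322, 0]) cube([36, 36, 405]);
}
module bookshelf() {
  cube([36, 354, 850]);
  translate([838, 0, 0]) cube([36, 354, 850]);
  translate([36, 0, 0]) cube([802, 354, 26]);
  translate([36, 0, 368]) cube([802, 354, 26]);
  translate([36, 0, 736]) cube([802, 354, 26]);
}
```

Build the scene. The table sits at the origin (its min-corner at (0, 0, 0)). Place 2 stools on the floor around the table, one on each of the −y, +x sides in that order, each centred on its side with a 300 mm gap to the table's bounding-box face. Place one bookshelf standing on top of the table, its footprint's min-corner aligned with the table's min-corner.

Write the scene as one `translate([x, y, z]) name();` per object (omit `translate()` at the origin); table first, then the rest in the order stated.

table();
translate([540, -658, 0]) stool();
translate([1719, 149, 0]) stool();
translate([0, 0, 704]) bookshelf();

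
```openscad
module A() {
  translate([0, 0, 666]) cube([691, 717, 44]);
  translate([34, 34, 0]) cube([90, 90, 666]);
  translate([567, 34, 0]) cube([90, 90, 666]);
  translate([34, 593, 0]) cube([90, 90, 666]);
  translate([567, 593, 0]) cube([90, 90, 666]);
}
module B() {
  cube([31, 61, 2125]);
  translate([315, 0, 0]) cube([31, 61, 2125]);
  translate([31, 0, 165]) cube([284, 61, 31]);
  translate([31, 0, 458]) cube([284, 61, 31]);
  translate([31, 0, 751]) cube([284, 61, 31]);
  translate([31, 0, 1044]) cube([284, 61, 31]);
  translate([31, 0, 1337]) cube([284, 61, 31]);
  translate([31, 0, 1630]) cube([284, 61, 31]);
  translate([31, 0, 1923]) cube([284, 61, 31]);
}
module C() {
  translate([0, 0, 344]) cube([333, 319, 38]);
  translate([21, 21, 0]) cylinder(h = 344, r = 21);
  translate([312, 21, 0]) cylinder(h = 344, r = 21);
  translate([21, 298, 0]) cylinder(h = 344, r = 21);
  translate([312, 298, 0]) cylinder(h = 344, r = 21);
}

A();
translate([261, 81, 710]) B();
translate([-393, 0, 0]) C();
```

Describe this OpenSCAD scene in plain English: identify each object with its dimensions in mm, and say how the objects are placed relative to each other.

A is a table with a 691×717 mm rectangular top, 44 mm thick, top surface at z = 710 mm, supported by four 90×90 mm square legs, each inset 34 mm from the nearest pair of top edges, running from the floor.

B is a straight ladder. Two 31×61 mm vertical rails, 2125 mm tall, stand 346 mm apart (outside-to-outside) with their front faces coplanar on the −y side. 7 rungs, each 61 mm deep and 31 mm tall, span between the inner faces of the rails, front faces flush with the rails. The lowest rung's underside is at z = 165 mm and rungs are spaced 293 mm apart (underside to underside).

C is a four-legged stool. The seat is a 333×319×38 mm slab whose top surface is at z = 382 mm; four round legs, each 42 mm in diameter, run from the floor (z = 0) to the underside of the seat, each leg's axis is inset half a diameter from the nearest pair of seat edges (so the leg's bounding box is flush with the corner).

The ladder is on top of the table. The stool is on the floor beside the table on its −x side.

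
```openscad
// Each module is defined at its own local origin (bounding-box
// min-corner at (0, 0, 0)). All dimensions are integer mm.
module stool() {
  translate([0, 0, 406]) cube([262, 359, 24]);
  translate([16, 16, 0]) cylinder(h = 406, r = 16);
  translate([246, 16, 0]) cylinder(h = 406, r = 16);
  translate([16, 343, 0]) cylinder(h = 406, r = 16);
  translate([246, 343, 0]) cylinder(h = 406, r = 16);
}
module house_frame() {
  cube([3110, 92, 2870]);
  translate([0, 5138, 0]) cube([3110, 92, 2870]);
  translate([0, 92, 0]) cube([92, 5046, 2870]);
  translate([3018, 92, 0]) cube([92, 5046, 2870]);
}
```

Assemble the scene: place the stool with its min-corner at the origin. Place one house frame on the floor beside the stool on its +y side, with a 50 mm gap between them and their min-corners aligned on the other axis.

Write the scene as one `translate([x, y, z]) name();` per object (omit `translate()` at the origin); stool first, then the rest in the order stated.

stool();
translate([0, 409, 0]) house_frame();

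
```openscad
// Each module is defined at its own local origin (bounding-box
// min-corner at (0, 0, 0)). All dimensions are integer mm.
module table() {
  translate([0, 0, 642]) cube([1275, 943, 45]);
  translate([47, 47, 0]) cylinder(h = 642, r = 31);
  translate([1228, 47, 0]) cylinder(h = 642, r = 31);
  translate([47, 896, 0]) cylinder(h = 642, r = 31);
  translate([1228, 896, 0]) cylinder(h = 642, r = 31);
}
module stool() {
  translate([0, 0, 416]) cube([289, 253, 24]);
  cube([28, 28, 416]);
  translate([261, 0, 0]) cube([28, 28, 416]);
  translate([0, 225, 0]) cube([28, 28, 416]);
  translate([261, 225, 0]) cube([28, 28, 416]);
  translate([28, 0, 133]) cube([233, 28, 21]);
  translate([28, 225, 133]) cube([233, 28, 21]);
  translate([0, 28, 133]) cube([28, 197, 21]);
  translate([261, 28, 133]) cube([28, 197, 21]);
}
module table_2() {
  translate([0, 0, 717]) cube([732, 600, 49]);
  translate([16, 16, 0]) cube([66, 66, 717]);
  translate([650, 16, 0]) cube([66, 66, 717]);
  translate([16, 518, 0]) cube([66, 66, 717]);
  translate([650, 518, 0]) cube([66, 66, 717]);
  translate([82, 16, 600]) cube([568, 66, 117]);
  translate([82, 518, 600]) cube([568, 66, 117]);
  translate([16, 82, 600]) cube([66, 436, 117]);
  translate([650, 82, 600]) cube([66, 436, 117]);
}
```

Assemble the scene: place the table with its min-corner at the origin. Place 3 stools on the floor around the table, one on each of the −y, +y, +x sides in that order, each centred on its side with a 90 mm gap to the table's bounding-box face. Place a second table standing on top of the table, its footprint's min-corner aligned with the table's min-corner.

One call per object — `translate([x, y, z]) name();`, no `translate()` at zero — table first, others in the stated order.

table();
translate([493, -343, 0]) stool();
translate([493, 1033, 0]) stool();
translate([1365, 345, 0]) stool();
translate([0, 0, 687]) table_2();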